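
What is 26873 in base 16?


Divide by 16 repeatedly:
26873 ÷ 16 = 1679 remainder 9 (9)
1679 ÷ 16 = 104 remainder 15 (F)
104 ÷ 16 = 6 remainder 8 (8)
6 ÷ 16 = 0 remainder 6 (6)
Reading remainders bottom-up:
= 0x68F9


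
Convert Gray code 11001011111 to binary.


Gray code: 11001011111
MSB stays the same: 1
Each subsequent bit = prev_binary XOR current_gray:
  B[1] = 1 XOR 1 = 0
  B[2] = 0 XOR 0 = 0
  B[3] = 0 XOR 0 = 0
  B[4] = 0 XOR 1 = 1
  B[5] = 1 XOR 0 = 1
  B[6] = 1 XOR 1 = 0
  B[7] = 0 XOR 1 = 1
  B[8] = 1 XOR 1 = 0
  B[9] = 0 XOR 1 = 1
  B[10] = 1 XOR 1 = 0
= 10001101010 (1130 decimal)


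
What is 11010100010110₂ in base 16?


Group into 4-bit nibbles: 0011010100010110
  0011 = 3
  0101 = 5
  0001 = 1
  0110 = 6
= 0x3516


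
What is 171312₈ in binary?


Each octal digit → 3 binary bits:
  1 = 001
  7 = 111
  1 = 001
  3 = 011
  1 = 001
  2 = 010
Concatenate: 001 111 001 011 001 010
= 001111001011001010


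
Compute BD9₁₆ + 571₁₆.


Align and add column by column (LSB to MSB, each column mod 16 with carry):
  0BD9
+ 0571
  ----
  col 0: 9(9) + 1(1) + 0 (carry in) = 10 → A(10), carry out 0
  col 1: D(13) + 7(7) + 0 (carry in) = 20 → 4(4), carry out 1
  col 2: B(11) + 5(5) + 1 (carry in) = 17 → 1(1), carry out 1
  col 3: 0(0) + 0(0) + 1 (carry in) = 1 → 1(1), carry out 0
Reading digits MSB→LSB: 114A
Strip leading zeros: 114A
= 0x114A


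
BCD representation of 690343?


Each digit → 4-bit binary:
  6 → 0110
  9 → 1001
  0 → 0000
  3 → 0011
  4 → 0100
  3 → 0011
= 0110 1001 0000 0011 0100 0011


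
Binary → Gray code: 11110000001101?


Binary: 11110000001101
Gray code: G = B XOR (B >> 1)
B >> 1 = 01111000000110
11110000001101 XOR 01111000000110:
  1 XOR 0 = 1
  1 XOR 1 = 0
  1 XOR 1 = 0
  1 XOR 1 = 0
  0 XOR 1 = 1
  0 XOR 0 = 0
  0 XOR 0 = 0
  0 XOR 0 = 0
  0 XOR 0 = 0
  0 XOR 0 = 0
  1 XOR 0 = 1
  1 XOR 1 = 0
  0 XOR 1 = 1
  1 XOR 0 = 1
= 10001000001011


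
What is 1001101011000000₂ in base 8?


Group into 3-bit groups: 001001101011000000
  001 = 1
  001 = 1
  101 = 5
  011 = 3
  000 = 0
  000 = 0
= 0o115300


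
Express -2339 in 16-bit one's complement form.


Original: 0000100100100011
Invert all bits:
  bit 0: 0 → 1
  bit 1: 0 → 1
  bit 2: 0 → 1
  bit 3: 0 → 1
  bit 4: 1 → 0
  bit 5: 0 → 1
  bit 6: 0 → 1
  bit 7: 1 → 0
  bit 8: 0 → 1
  bit 9: 0 → 1
  bit 10: 1 → 0
  bit 11: 0 → 1
  bit 12: 0 → 1
  bit 13: 0 → 1
  bit 14: 1 → 0
  bit 15: 1 → 0
= 1111011011011100


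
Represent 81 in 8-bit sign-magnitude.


Sign bit: 0 (positive)
Magnitude: 81 = 1010001
= 01010001


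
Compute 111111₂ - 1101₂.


Align and subtract column by column (LSB to MSB, borrowing when needed):
  111111
- 001101
  ------
  col 0: (1 - 0 borrow-in) - 1 → 1 - 1 = 0, borrow out 0
  col 1: (1 - 0 borrow-in) - 0 → 1 - 0 = 1, borrow out 0
  col 2: (1 - 0 borrow-in) - 1 → 1 - 1 = 0, borrow out 0
  col 3: (1 - 0 borrow-in) - 1 → 1 - 1 = 0, borrow out 0
  col 4: (1 - 0 borrow-in) - 0 → 1 - 0 = 1, borrow out 0
  col 5: (1 - 0 borrow-in) - 0 → 1 - 0 = 1, borrow out 0
Reading bits MSB→LSB: 110010
Strip leading zeros: 110010
= 110010


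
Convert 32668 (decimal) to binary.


Divide by 2 repeatedly:
32668 ÷ 2 = 16334 remainder 0
16334 ÷ 2 = 8167 remainder 0
8167 ÷ 2 = 4083 remainder 1
4083 ÷ 2 = 2041 remainder 1
2041 ÷ 2 = 1020 remainder 1
1020 ÷ 2 = 510 remainder 0
510 ÷ 2 = 255 remainder 0
255 ÷ 2 = 127 remainder 1
127 ÷ 2 = 63 remainder 1
63 ÷ 2 = 31 remainder 1
31 ÷ 2 = 15 remainder 1
15 ÷ 2 = 7 remainder 1
7 ÷ 2 = 3 remainder 1
3 ÷ 2 = 1 remainder 1
1 ÷ 2 = 0 remainder 1
Reading remainders bottom-up:
= 111111110011100


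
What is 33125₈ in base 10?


Positional values:
Position 0: 5 × 8^0 = 5
Position 1: 2 × 8^1 = 16
Position 2: 1 × 8^2 = 64
Position 3: 3 × 8^3 = 1536
Position 4: 3 × 8^4 = 12288
Sum = 5 + 16 + 64 + 1536 + 12288
= 13909


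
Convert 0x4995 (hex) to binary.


Each hex digit → 4 binary bits:
  4 = 0100
  9 = 1001
  9 = 1001
  5 = 0101
Concatenate: 0100 1001 1001 0101
= 0100100110010101


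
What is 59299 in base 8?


Divide by 8 repeatedly:
59299 ÷ 8 = 7412 remainder 3
7412 ÷ 8 = 926 remainder 4
926 ÷ 8 = 115 remainder 6
115 ÷ 8 = 14 remainder 3
14 ÷ 8 = 1 remainder 6
1 ÷ 8 = 0 remainder 1
Reading remainders bottom-up:
= 0o163643


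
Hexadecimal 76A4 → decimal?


Positional values:
Position 0: 4 × 16^0 = 4 × 1 = 4
Position 1: A × 16^1 = 10 × 16 = 160
Position 2: 6 × 16^2 = 6 × 256 = 1536
Position 3: 7 × 16^3 = 7 × 4096 = 28672
Sum = 4 + 160 + 1536 + 28672
= 30372


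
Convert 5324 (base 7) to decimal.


Positional values (base 7):
  4 × 7^0 = 4 × 1 = 4
  2 × 7^1 = 2 × 7 = 14
  3 × 7^2 = 3 × 49 = 147
  5 × 7^3 = 5 × 343 = 1715
Sum = 4 + 14 + 147 + 1715
= 1880


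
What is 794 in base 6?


Divide by 6 repeatedly:
794 ÷ 6 = 132 remainder 2
132 ÷ 6 = 22 remainder 0
22 ÷ 6 = 3 remainder 4
3 ÷ 6 = 0 remainder 3
Reading remainders bottom-up:
= 3402


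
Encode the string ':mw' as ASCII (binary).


String: ':mw'  (3 characters)
Per-character ASCII lookup:
  ':': special character: ':' = 58 → 111010
  'm': lowercase starts at 97: 'm' = 97 + 12 = 109 → 1101101
  'w': lowercase starts at 97: 'w' = 97 + 22 = 119 → 1110111
= 111010 1101101 1110111


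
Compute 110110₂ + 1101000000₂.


Align and add column by column (LSB to MSB, carry propagating):
  00000110110
+ 01101000000
  -----------
  col 0: 0 + 0 + 0 (carry in) = 0 → bit 0, carry out 0
  col 1: 1 + 0 + 0 (carry in) = 1 → bit 1, carry out 0
  col 2: 1 + 0 + 0 (carry in) = 1 → bit 1, carry out 0
  col 3: 0 + 0 + 0 (carry in) = 0 → bit 0, carry out 0
  col 4: 1 + 0 + 0 (carry in) = 1 → bit 1, carry out 0
  col 5: 1 + 0 + 0 (carry in) = 1 → bit 1, carry out 0
  col 6: 0 + 1 + 0 (carry in) = 1 → bit 1, carry out 0
  col 7: 0 + 0 + 0 (carry in) = 0 → bit 0, carry out 0
  col 8: 0 + 1 + 0 (carry in) = 1 → bit 1, carry out 0
  col 9: 0 + 1 + 0 (carry in) = 1 → bit 1, carry out 0
  col 10: 0 + 0 + 0 (carry in) = 0 → bit 0, carry out 0
Reading bits MSB→LSB: 01101110110
Strip leading zeros: 1101110110
= 1101110110


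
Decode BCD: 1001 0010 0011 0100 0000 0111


Each 4-bit group → digit:
  1001 → 9
  0010 → 2
  0011 → 3
  0100 → 4
  0000 → 0
  0111 → 7
= 923407


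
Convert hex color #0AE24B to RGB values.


Hex: #0AE24B
R = 0A₁₆ = 10
G = E2₁₆ = 226
B = 4B₁₆ = 75
= RGB(10, 226, 75)


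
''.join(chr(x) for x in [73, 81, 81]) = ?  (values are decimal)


Codes (decimal): 73 81 81
Per-code ASCII lookup:
  73  (range 65-90: uppercase, 73 - 65 = 8) → 'I'
  81  (range 65-90: uppercase, 81 - 65 = 16) → 'Q'
  81  (range 65-90: uppercase, 81 - 65 = 16) → 'Q'
= 'IQQ'


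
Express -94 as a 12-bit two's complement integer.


Original: 000001011110
Step 1 - Invert all bits: 111110100001
Step 2 - Add 1: 111110100001 + 1
= 111110100010 (represents -94)


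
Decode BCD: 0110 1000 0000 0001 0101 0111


Each 4-bit group → digit:
  0110 → 6
  1000 → 8
  0000 → 0
  0001 → 1
  0101 → 5
  0111 → 7
= 680157


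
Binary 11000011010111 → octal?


Group into 3-bit groups: 011000011010111
  011 = 3
  000 = 0
  011 = 3
  010 = 2
  111 = 7
= 0o30327


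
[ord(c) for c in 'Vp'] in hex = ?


String: 'Vp'  (2 characters)
Per-character ASCII lookup:
  'V': uppercase starts at 65: 'V' = 65 + 21 = 86 → 0x56
  'p': lowercase starts at 97: 'p' = 97 + 15 = 112 → 0x70
= 0x56 0x70


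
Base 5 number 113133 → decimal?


Positional values (base 5):
  3 × 5^0 = 3 × 1 = 3
  3 × 5^1 = 3 × 5 = 15
  1 × 5^2 = 1 × 25 = 25
  3 × 5^3 = 3 × 125 = 375
  1 × 5^4 = 1 × 625 = 625
  1 × 5^5 = 1 × 3125 = 3125
Sum = 3 + 15 + 25 + 375 + 625 + 3125
= 4168


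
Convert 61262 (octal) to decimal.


Positional values:
Position 0: 2 × 8^0 = 2
Position 1: 6 × 8^1 = 48
Position 2: 2 × 8^2 = 128
Position 3: 1 × 8^3 = 512
Position 4: 6 × 8^4 = 24576
Sum = 2 + 48 + 128 + 512 + 24576
= 25266


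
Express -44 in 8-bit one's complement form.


Original: 00101100
Invert all bits:
  bit 0: 0 → 1
  bit 1: 0 → 1
  bit 2: 1 → 0
  bit 3: 0 → 1
  bit 4: 1 → 0
  bit 5: 1 → 0
  bit 6: 0 → 1
  bit 7: 0 → 1
= 11010011


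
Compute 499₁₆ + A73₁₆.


Align and add column by column (LSB to MSB, each column mod 16 with carry):
  0499
+ 0A73
  ----
  col 0: 9(9) + 3(3) + 0 (carry in) = 12 → C(12), carry out 0
  col 1: 9(9) + 7(7) + 0 (carry in) = 16 → 0(0), carry out 1
  col 2: 4(4) + A(10) + 1 (carry in) = 15 → F(15), carry out 0
  col 3: 0(0) + 0(0) + 0 (carry in) = 0 → 0(0), carry out 0
Reading digits MSB→LSB: 0F0C
Strip leading zeros: F0C
= 0xF0C


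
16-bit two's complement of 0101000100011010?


Original: 0101000100011010
Step 1 - Invert all bits: 1010111011100101
Step 2 - Add 1: 1010111011100101 + 1
= 1010111011100110 (represents -20762)


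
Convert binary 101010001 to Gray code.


Binary: 101010001
Gray code: G = B XOR (B >> 1)
B >> 1 = 010101000
101010001 XOR 010101000:
  1 XOR 0 = 1
  0 XOR 1 = 1
  1 XOR 0 = 1
  0 XOR 1 = 1
  1 XOR 0 = 1
  0 XOR 1 = 1
  0 XOR 0 = 0
  0 XOR 0 = 0
  1 XOR 0 = 1
= 111111001


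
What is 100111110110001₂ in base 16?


Group into 4-bit nibbles: 0100111110110001
  0100 = 4
  1111 = F
  1011 = B
  0001 = 1
= 0x4FB1


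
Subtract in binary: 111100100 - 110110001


Align and subtract column by column (LSB to MSB, borrowing when needed):
  111100100
- 110110001
  ---------
  col 0: (0 - 0 borrow-in) - 1 → borrow from next column: (0+2) - 1 = 1, borrow out 1
  col 1: (0 - 1 borrow-in) - 0 → borrow from next column: (-1+2) - 0 = 1, borrow out 1
  col 2: (1 - 1 borrow-in) - 0 → 0 - 0 = 0, borrow out 0
  col 3: (0 - 0 borrow-in) - 0 → 0 - 0 = 0, borrow out 0
  col 4: (0 - 0 borrow-in) - 1 → borrow from next column: (0+2) - 1 = 1, borrow out 1
  col 5: (1 - 1 borrow-in) - 1 → borrow from next column: (0+2) - 1 = 1, borrow out 1
  col 6: (1 - 1 borrow-in) - 0 → 0 - 0 = 0, borrow out 0
  col 7: (1 - 0 borrow-in) - 1 → 1 - 1 = 0, borrow out 0
  col 8: (1 - 0 borrow-in) - 1 → 1 - 1 = 0, borrow out 0
Reading bits MSB→LSB: 000110011
Strip leading zeros: 110011
= 110011


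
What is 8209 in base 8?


Divide by 8 repeatedly:
8209 ÷ 8 = 1026 remainder 1
1026 ÷ 8 = 128 remainder 2
128 ÷ 8 = 16 remainder 0
16 ÷ 8 = 2 remainder 0
2 ÷ 8 = 0 remainder 2
Reading remainders bottom-up:
= 0o20021


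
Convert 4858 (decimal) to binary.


Divide by 2 repeatedly:
4858 ÷ 2 = 2429 remainder 0
2429 ÷ 2 = 1214 remainder 1
1214 ÷ 2 = 607 remainder 0
607 ÷ 2 = 303 remainder 1
303 ÷ 2 = 151 remainder 1
151 ÷ 2 = 75 remainder 1
75 ÷ 2 = 37 remainder 1
37 ÷ 2 = 18 remainder 1
18 ÷ 2 = 9 remainder 0
9 ÷ 2 = 4 remainder 1
4 ÷ 2 = 2 remainder 0
2 ÷ 2 = 1 remainder 0
1 ÷ 2 = 0 remainder 1
Reading remainders bottom-up:
= 1001011111010


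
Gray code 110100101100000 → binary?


Gray code: 110100101100000
MSB stays the same: 1
Each subsequent bit = prev_binary XOR current_gray:
  B[1] = 1 XOR 1 = 0
  B[2] = 0 XOR 0 = 0
  B[3] = 0 XOR 1 = 1
  B[4] = 1 XOR 0 = 1
  B[5] = 1 XOR 0 = 1
  B[6] = 1 XOR 1 = 0
  B[7] = 0 XOR 0 = 0
  B[8] = 0 XOR 1 = 1
  B[9] = 1 XOR 1 = 0
  B[10] = 0 XOR 0 = 0
  B[11] = 0 XOR 0 = 0
  B[12] = 0 XOR 0 = 0
  B[13] = 0 XOR 0 = 0
  B[14] = 0 XOR 0 = 0
= 100111001000000 (20032 decimal)


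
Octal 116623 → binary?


Each octal digit → 3 binary bits:
  1 = 001
  1 = 001
  6 = 110
  6 = 110
  2 = 010
  3 = 011
Concatenate: 001 001 110 110 010 011
= 001001110110010011


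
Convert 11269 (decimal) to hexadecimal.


Divide by 16 repeatedly:
11269 ÷ 16 = 704 remainder 5 (5)
704 ÷ 16 = 44 remainder 0 (0)
44 ÷ 16 = 2 remainder 12 (C)
2 ÷ 16 = 0 remainder 2 (2)
Reading remainders bottom-up:
= 0x2C05


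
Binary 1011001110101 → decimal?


Positional values:
Bit 0: 1 × 2^0 = 1
Bit 2: 1 × 2^2 = 4
Bit 4: 1 × 2^4 = 16
Bit 5: 1 × 2^5 = 32
Bit 6: 1 × 2^6 = 64
Bit 9: 1 × 2^9 = 512
Bit 10: 1 × 2^10 = 1024
Bit 12: 1 × 2^12 = 4096
Sum = 1 + 4 + 16 + 32 + 64 + 512 + 1024 + 4096
= 5749


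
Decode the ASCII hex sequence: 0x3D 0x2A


Codes (hex): 0x3D 0x2A
Per-code ASCII lookup:
  0x3D = 61  (special character) → '='
  0x2A = 42  (special character) → '*'
= '=*'


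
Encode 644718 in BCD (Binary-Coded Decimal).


Each digit → 4-bit binary:
  6 → 0110
  4 → 0100
  4 → 0100
  7 → 0111
  1 → 0001
  8 → 1000
= 0110 0100 0100 0111 0001 1000


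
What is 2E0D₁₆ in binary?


Each hex digit → 4 binary bits:
  2 = 0010
  E = 1110
  0 = 0000
  D = 1101
Concatenate: 0010 1110 0000 1101
= 0010111000001101


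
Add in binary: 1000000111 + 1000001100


Align and add column by column (LSB to MSB, carry propagating):
  01000000111
+ 01000001100
  -----------
  col 0: 1 + 0 + 0 (carry in) = 1 → bit 1, carry out 0
  col 1: 1 + 0 + 0 (carry in) = 1 → bit 1, carry out 0
  col 2: 1 + 1 + 0 (carry in) = 2 → bit 0, carry out 1
  col 3: 0 + 1 + 1 (carry in) = 2 → bit 0, carry out 1
  col 4: 0 + 0 + 1 (carry in) = 1 → bit 1, carry out 0
  col 5: 0 + 0 + 0 (carry in) = 0 → bit 0, carry out 0
  col 6: 0 + 0 + 0 (carry in) = 0 → bit 0, carry out 0
  col 7: 0 + 0 + 0 (carry in) = 0 → bit 0, carry out 0
  col 8: 0 + 0 + 0 (carry in) = 0 → bit 0, carry out 0
  col 9: 1 + 1 + 0 (carry in) = 2 → bit 0, carry out 1
  col 10: 0 + 0 + 1 (carry in) = 1 → bit 1, carry out 0
Reading bits MSB→LSB: 10000010011
Strip leading zeros: 10000010011
= 10000010011


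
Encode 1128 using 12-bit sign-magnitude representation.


Sign bit: 0 (positive)
Magnitude: 1128 = 10001101000
= 010001101000


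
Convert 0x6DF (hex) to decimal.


Positional values:
Position 0: F × 16^0 = 15 × 1 = 15
Position 1: D × 16^1 = 13 × 16 = 208
Position 2: 6 × 16^2 = 6 × 256 = 1536
Sum = 15 + 208 + 1536
= 1759


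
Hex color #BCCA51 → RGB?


Hex: #BCCA51
R = BC₁₆ = 188
G = CA₁₆ = 202
B = 51₁₆ = 81
= RGB(188, 202, 81)


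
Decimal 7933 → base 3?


Divide by 3 repeatedly:
7933 ÷ 3 = 2644 remainder 1
2644 ÷ 3 = 881 remainder 1
881 ÷ 3 = 293 remainder 2
293 ÷ 3 = 97 remainder 2
97 ÷ 3 = 32 remainder 1
32 ÷ 3 = 10 remainder 2
10 ÷ 3 = 3 remainder 1
3 ÷ 3 = 1 remainder 0
1 ÷ 3 = 0 remainder 1
Reading remainders bottom-up:
= 101212211


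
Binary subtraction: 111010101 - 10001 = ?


Align and subtract column by column (LSB to MSB, borrowing when needed):
  111010101
- 000010001
  ---------
  col 0: (1 - 0 borrow-in) - 1 → 1 - 1 = 0, borrow out 0
  col 1: (0 - 0 borrow-in) - 0 → 0 - 0 = 0, borrow out 0
  col 2: (1 - 0 borrow-in) - 0 → 1 - 0 = 1, borrow out 0
  col 3: (0 - 0 borrow-in) - 0 → 0 - 0 = 0, borrow out 0
  col 4: (1 - 0 borrow-in) - 1 → 1 - 1 = 0, borrow out 0
  col 5: (0 - 0 borrow-in) - 0 → 0 - 0 = 0, borrow out 0
  col 6: (1 - 0 borrow-in) - 0 → 1 - 0 = 1, borrow out 0
  col 7: (1 - 0 borrow-in) - 0 → 1 - 0 = 1, borrow out 0
  col 8: (1 - 0 borrow-in) - 0 → 1 - 0 = 1, borrow out 0
Reading bits MSB→LSB: 111000100
Strip leading zeros: 111000100
= 111000100


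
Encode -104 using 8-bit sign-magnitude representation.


Sign bit: 1 (negative)
Magnitude: 104 = 1101000
= 11101000


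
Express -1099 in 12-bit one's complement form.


Original: 010001001011
Invert all bits:
  bit 0: 0 → 1
  bit 1: 1 → 0
  bit 2: 0 → 1
  bit 3: 0 → 1
  bit 4: 0 → 1
  bit 5: 1 → 0
  bit 6: 0 → 1
  bit 7: 0 → 1
  bit 8: 1 → 0
  bit 9: 0 → 1
  bit 10: 1 → 0
  bit 11: 1 → 0
= 101110110100


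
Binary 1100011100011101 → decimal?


Positional values:
Bit 0: 1 × 2^0 = 1
Bit 2: 1 × 2^2 = 4
Bit 3: 1 × 2^3 = 8
Bit 4: 1 × 2^4 = 16
Bit 8: 1 × 2^8 = 256
Bit 9: 1 × 2^9 = 512
Bit 10: 1 × 2^10 = 1024
Bit 14: 1 × 2^14 = 16384
Bit 15: 1 × 2^15 = 32768
Sum = 1 + 4 + 8 + 16 + 256 + 512 + 1024 + 16384 + 32768
= 50973


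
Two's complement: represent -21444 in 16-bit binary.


Original: 0101001111000100
Step 1 - Invert all bits: 1010110000111011
Step 2 - Add 1: 1010110000111011 + 1
= 1010110000111100 (represents -21444)


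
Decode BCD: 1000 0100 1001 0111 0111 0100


Each 4-bit group → digit:
  1000 → 8
  0100 → 4
  1001 → 9
  0111 → 7
  0111 → 7
  0100 → 4
= 849774


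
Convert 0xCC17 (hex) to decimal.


Positional values:
Position 0: 7 × 16^0 = 7 × 1 = 7
Position 1: 1 × 16^1 = 1 × 16 = 16
Position 2: C × 16^2 = 12 × 256 = 3072
Position 3: C × 16^3 = 12 × 4096 = 49152
Sum = 7 + 16 + 3072 + 49152
= 52247


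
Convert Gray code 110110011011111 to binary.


Gray code: 110110011011111
MSB stays the same: 1
Each subsequent bit = prev_binary XOR current_gray:
  B[1] = 1 XOR 1 = 0
  B[2] = 0 XOR 0 = 0
  B[3] = 0 XOR 1 = 1
  B[4] = 1 XOR 1 = 0
  B[5] = 0 XOR 0 = 0
  B[6] = 0 XOR 0 = 0
  B[7] = 0 XOR 1 = 1
  B[8] = 1 XOR 1 = 0
  B[9] = 0 XOR 0 = 0
  B[10] = 0 XOR 1 = 1
  B[11] = 1 XOR 1 = 0
  B[12] = 0 XOR 1 = 1
  B[13] = 1 XOR 1 = 0
  B[14] = 0 XOR 1 = 1
= 100100010010101 (18581 decimal)


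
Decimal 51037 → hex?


Divide by 16 repeatedly:
51037 ÷ 16 = 3189 remainder 13 (D)
3189 ÷ 16 = 199 remainder 5 (5)
199 ÷ 16 = 12 remainder 7 (7)
12 ÷ 16 = 0 remainder 12 (C)
Reading remainders bottom-up:
= 0xC75D


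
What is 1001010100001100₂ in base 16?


Group into 4-bit nibbles: 1001010100001100
  1001 = 9
  0101 = 5
  0000 = 0
  1100 = C
= 0x950C


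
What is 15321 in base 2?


Divide by 2 repeatedly:
15321 ÷ 2 = 7660 remainder 1
7660 ÷ 2 = 3830 remainder 0
3830 ÷ 2 = 1915 remainder 0
1915 ÷ 2 = 957 remainder 1
957 ÷ 2 = 478 remainder 1
478 ÷ 2 = 239 remainder 0
239 ÷ 2 = 119 remainder 1
119 ÷ 2 = 59 remainder 1
59 ÷ 2 = 29 remainder 1
29 ÷ 2 = 14 remainder 1
14 ÷ 2 = 7 remainder 0
7 ÷ 2 = 3 remainder 1
3 ÷ 2 = 1 remainder 1
1 ÷ 2 = 0 remainder 1
Reading remainders bottom-up:
= 11101111011001


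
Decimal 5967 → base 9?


Divide by 9 repeatedly:
5967 ÷ 9 = 663 remainder 0
663 ÷ 9 = 73 remainder 6
73 ÷ 9 = 8 remainder 1
8 ÷ 9 = 0 remainder 8
Reading remainders bottom-up:
= 8160


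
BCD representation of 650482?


Each digit → 4-bit binary:
  6 → 0110
  5 → 0101
  0 → 0000
  4 → 0100
  8 → 1000
  2 → 0010
= 0110 0101 0000 0100 1000 0010


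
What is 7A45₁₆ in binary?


Each hex digit → 4 binary bits:
  7 = 0111
  A = 1010
  4 = 0100
  5 = 0101
Concatenate: 0111 1010 0100 0101
= 0111101001000101


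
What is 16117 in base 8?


Divide by 8 repeatedly:
16117 ÷ 8 = 2014 remainder 5
2014 ÷ 8 = 251 remainder 6
251 ÷ 8 = 31 remainder 3
31 ÷ 8 = 3 remainder 7
3 ÷ 8 = 0 remainder 3
Reading remainders bottom-up:
= 0o37365


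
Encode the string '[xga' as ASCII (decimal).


String: '[xga'  (4 characters)
Per-character ASCII lookup:
  '[': special character: '[' = 91
  'x': lowercase starts at 97: 'x' = 97 + 23 = 120
  'g': lowercase starts at 97: 'g' = 97 + 6 = 103
  'a': lowercase starts at 97: 'a' = 97 + 0 = 97
= 91 120 103 97


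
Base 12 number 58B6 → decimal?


Positional values (base 12):
  6 × 12^0 = 6 × 1 = 6
  B × 12^1 = 11 × 12 = 132
  8 × 12^2 = 8 × 144 = 1152
  5 × 12^3 = 5 × 1728 = 8640
Sum = 6 + 132 + 1152 + 8640
= 9930


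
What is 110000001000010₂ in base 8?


Group into 3-bit groups: 110000001000010
  110 = 6
  000 = 0
  001 = 1
  000 = 0
  010 = 2
= 0o60102


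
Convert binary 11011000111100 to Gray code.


Binary: 11011000111100
Gray code: G = B XOR (B >> 1)
B >> 1 = 01101100011110
11011000111100 XOR 01101100011110:
  1 XOR 0 = 1
  1 XOR 1 = 0
  0 XOR 1 = 1
  1 XOR 0 = 1
  1 XOR 1 = 0
  0 XOR 1 = 1
  0 XOR 0 = 0
  0 XOR 0 = 0
  1 XOR 0 = 1
  1 XOR 1 = 0
  1 XOR 1 = 0
  1 XOR 1 = 0
  0 XOR 1 = 1
  0 XOR 0 = 0
= 10110100100010


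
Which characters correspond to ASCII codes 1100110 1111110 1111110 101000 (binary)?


Codes (binary): 1100110 1111110 1111110 101000
Per-code ASCII lookup:
  1100110 = 102  (range 97-122: lowercase, 102 - 97 = 5) → 'f'
  1111110 = 126  (special character) → '~'
  1111110 = 126  (special character) → '~'
  101000 = 40  (special character) → '('
= 'f~~('


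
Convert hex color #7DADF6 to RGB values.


Hex: #7DADF6
R = 7D₁₆ = 125
G = AD₁₆ = 173
B = F6₁₆ = 246
= RGB(125, 173, 246)


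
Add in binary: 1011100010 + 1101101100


Align and add column by column (LSB to MSB, carry propagating):
  01011100010
+ 01101101100
  -----------
  col 0: 0 + 0 + 0 (carry in) = 0 → bit 0, carry out 0
  col 1: 1 + 0 + 0 (carry in) = 1 → bit 1, carry out 0
  col 2: 0 + 1 + 0 (carry in) = 1 → bit 1, carry out 0
  col 3: 0 + 1 + 0 (carry in) = 1 → bit 1, carry out 0
  col 4: 0 + 0 + 0 (carry in) = 0 → bit 0, carry out 0
  col 5: 1 + 1 + 0 (carry in) = 2 → bit 0, carry out 1
  col 6: 1 + 1 + 1 (carry in) = 3 → bit 1, carry out 1
  col 7: 1 + 0 + 1 (carry in) = 2 → bit 0, carry out 1
  col 8: 0 + 1 + 1 (carry in) = 2 → bit 0, carry out 1
  col 9: 1 + 1 + 1 (carry in) = 3 → bit 1, carry out 1
  col 10: 0 + 0 + 1 (carry in) = 1 → bit 1, carry out 0
Reading bits MSB→LSB: 11001001110
Strip leading zeros: 11001001110
= 11001001110


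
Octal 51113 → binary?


Each octal digit → 3 binary bits:
  5 = 101
  1 = 001
  1 = 001
  1 = 001
  3 = 011
Concatenate: 101 001 001 001 011
= 101001001001011


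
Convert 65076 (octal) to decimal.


Positional values:
Position 0: 6 × 8^0 = 6
Position 1: 7 × 8^1 = 56
Position 2: 0 × 8^2 = 0
Position 3: 5 × 8^3 = 2560
Position 4: 6 × 8^4 = 24576
Sum = 6 + 56 + 0 + 2560 + 24576
= 27198


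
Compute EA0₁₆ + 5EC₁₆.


Align and add column by column (LSB to MSB, each column mod 16 with carry):
  0EA0
+ 05EC
  ----
  col 0: 0(0) + C(12) + 0 (carry in) = 12 → C(12), carry out 0
  col 1: A(10) + E(14) + 0 (carry in) = 24 → 8(8), carry out 1
  col 2: E(14) + 5(5) + 1 (carry in) = 20 → 4(4), carry out 1
  col 3: 0(0) + 0(0) + 1 (carry in) = 1 → 1(1), carry out 0
Reading digits MSB→LSB: 148C
Strip leading zeros: 148C
= 0x148C


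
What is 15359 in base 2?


Divide by 2 repeatedly:
15359 ÷ 2 = 7679 remainder 1
7679 ÷ 2 = 3839 remainder 1
3839 ÷ 2 = 1919 remainder 1
1919 ÷ 2 = 959 remainder 1
959 ÷ 2 = 479 remainder 1
479 ÷ 2 = 239 remainder 1
239 ÷ 2 = 119 remainder 1
119 ÷ 2 = 59 remainder 1
59 ÷ 2 = 29 remainder 1
29 ÷ 2 = 14 remainder 1
14 ÷ 2 = 7 remainder 0
7 ÷ 2 = 3 remainder 1
3 ÷ 2 = 1 remainder 1
1 ÷ 2 = 0 remainder 1
Reading remainders bottom-up:
= 11101111111111


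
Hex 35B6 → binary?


Each hex digit → 4 binary bits:
  3 = 0011
  5 = 0101
  B = 1011
  6 = 0110
Concatenate: 0011 0101 1011 0110
= 0011010110110110


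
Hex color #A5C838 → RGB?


Hex: #A5C838
R = A5₁₆ = 165
G = C8₁₆ = 200
B = 38₁₆ = 56
= RGB(165, 200, 56)


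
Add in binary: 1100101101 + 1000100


Align and add column by column (LSB to MSB, carry propagating):
  01100101101
+ 00001000100
  -----------
  col 0: 1 + 0 + 0 (carry in) = 1 → bit 1, carry out 0
  col 1: 0 + 0 + 0 (carry in) = 0 → bit 0, carry out 0
  col 2: 1 + 1 + 0 (carry in) = 2 → bit 0, carry out 1
  col 3: 1 + 0 + 1 (carry in) = 2 → bit 0, carry out 1
  col 4: 0 + 0 + 1 (carry in) = 1 → bit 1, carry out 0
  col 5: 1 + 0 + 0 (carry in) = 1 → bit 1, carry out 0
  col 6: 0 + 1 + 0 (carry in) = 1 → bit 1, carry out 0
  col 7: 0 + 0 + 0 (carry in) = 0 → bit 0, carry out 0
  col 8: 1 + 0 + 0 (carry in) = 1 → bit 1, carry out 0
  col 9: 1 + 0 + 0 (carry in) = 1 → bit 1, carry out 0
  col 10: 0 + 0 + 0 (carry in) = 0 → bit 0, carry out 0
Reading bits MSB→LSB: 01101110001
Strip leading zeros: 1101110001
= 1101110001


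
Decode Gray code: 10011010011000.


Gray code: 10011010011000
MSB stays the same: 1
Each subsequent bit = prev_binary XOR current_gray:
  B[1] = 1 XOR 0 = 1
  B[2] = 1 XOR 0 = 1
  B[3] = 1 XOR 1 = 0
  B[4] = 0 XOR 1 = 1
  B[5] = 1 XOR 0 = 1
  B[6] = 1 XOR 1 = 0
  B[7] = 0 XOR 0 = 0
  B[8] = 0 XOR 0 = 0
  B[9] = 0 XOR 1 = 1
  B[10] = 1 XOR 1 = 0
  B[11] = 0 XOR 0 = 0
  B[12] = 0 XOR 0 = 0
  B[13] = 0 XOR 0 = 0
= 11101100010000 (15120 decimal)


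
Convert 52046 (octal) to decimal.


Positional values:
Position 0: 6 × 8^0 = 6
Position 1: 4 × 8^1 = 32
Position 2: 0 × 8^2 = 0
Position 3: 2 × 8^3 = 1024
Position 4: 5 × 8^4 = 20480
Sum = 6 + 32 + 0 + 1024 + 20480
= 21542


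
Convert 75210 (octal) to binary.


Each octal digit → 3 binary bits:
  7 = 111
  5 = 101
  2 = 010
  1 = 001
  0 = 000
Concatenate: 111 101 010 001 000
= 111101010001000


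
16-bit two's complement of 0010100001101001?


Original: 0010100001101001
Step 1 - Invert all bits: 1101011110010110
Step 2 - Add 1: 1101011110010110 + 1
= 1101011110010111 (represents -10345)


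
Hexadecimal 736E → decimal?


Positional values:
Position 0: E × 16^0 = 14 × 1 = 14
Position 1: 6 × 16^1 = 6 × 16 = 96
Position 2: 3 × 16^2 = 3 × 256 = 768
Position 3: 7 × 16^3 = 7 × 4096 = 28672
Sum = 14 + 96 + 768 + 28672
= 29550


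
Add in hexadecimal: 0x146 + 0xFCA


Align and add column by column (LSB to MSB, each column mod 16 with carry):
  0146
+ 0FCA
  ----
  col 0: 6(6) + A(10) + 0 (carry in) = 16 → 0(0), carry out 1
  col 1: 4(4) + C(12) + 1 (carry in) = 17 → 1(1), carry out 1
  col 2: 1(1) + F(15) + 1 (carry in) = 17 → 1(1), carry out 1
  col 3: 0(0) + 0(0) + 1 (carry in) = 1 → 1(1), carry out 0
Reading digits MSB→LSB: 1110
Strip leading zeros: 1110
= 0x1110


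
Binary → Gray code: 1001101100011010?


Binary: 1001101100011010
Gray code: G = B XOR (B >> 1)
B >> 1 = 0100110110001101
1001101100011010 XOR 0100110110001101:
  1 XOR 0 = 1
  0 XOR 1 = 1
  0 XOR 0 = 0
  1 XOR 0 = 1
  1 XOR 1 = 0
  0 XOR 1 = 1
  1 XOR 0 = 1
  1 XOR 1 = 0
  0 XOR 1 = 1
  0 XOR 0 = 0
  0 XOR 0 = 0
  1 XOR 0 = 1
  1 XOR 1 = 0
  0 XOR 1 = 1
  1 XOR 0 = 1
  0 XOR 1 = 1
= 1101011010010111


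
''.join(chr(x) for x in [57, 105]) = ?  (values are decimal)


Codes (decimal): 57 105
Per-code ASCII lookup:
  57  (range 48-57: digits, 57 - 48 = 9) → '9'
  105  (range 97-122: lowercase, 105 - 97 = 8) → 'i'
= '9i'


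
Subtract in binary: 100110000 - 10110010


Align and subtract column by column (LSB to MSB, borrowing when needed):
  100110000
- 010110010
  ---------
  col 0: (0 - 0 borrow-in) - 0 → 0 - 0 = 0, borrow out 0
  col 1: (0 - 0 borrow-in) - 1 → borrow from next column: (0+2) - 1 = 1, borrow out 1
  col 2: (0 - 1 borrow-in) - 0 → borrow from next column: (-1+2) - 0 = 1, borrow out 1
  col 3: (0 - 1 borrow-in) - 0 → borrow from next column: (-1+2) - 0 = 1, borrow out 1
  col 4: (1 - 1 borrow-in) - 1 → borrow from next column: (0+2) - 1 = 1, borrow out 1
  col 5: (1 - 1 borrow-in) - 1 → borrow from next column: (0+2) - 1 = 1, borrow out 1
  col 6: (0 - 1 borrow-in) - 0 → borrow from next column: (-1+2) - 0 = 1, borrow out 1
  col 7: (0 - 1 borrow-in) - 1 → borrow from next column: (-1+2) - 1 = 0, borrow out 1
  col 8: (1 - 1 borrow-in) - 0 → 0 - 0 = 0, borrow out 0
Reading bits MSB→LSB: 001111110
Strip leading zeros: 1111110
= 1111110


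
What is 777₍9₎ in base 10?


Positional values (base 9):
  7 × 9^0 = 7 × 1 = 7
  7 × 9^1 = 7 × 9 = 63
  7 × 9^2 = 7 × 81 = 567
Sum = 7 + 63 + 567
= 637


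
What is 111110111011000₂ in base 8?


Group into 3-bit groups: 111110111011000
  111 = 7
  110 = 6
  111 = 7
  011 = 3
  000 = 0
= 0o76730


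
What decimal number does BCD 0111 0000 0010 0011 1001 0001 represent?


Each 4-bit group → digit:
  0111 → 7
  0000 → 0
  0010 → 2
  0011 → 3
  1001 → 9
  0001 → 1
= 702391


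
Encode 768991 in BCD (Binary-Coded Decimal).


Each digit → 4-bit binary:
  7 → 0111
  6 → 0110
  8 → 1000
  9 → 1001
  9 → 1001
  1 → 0001
= 0111 0110 1000 1001 1001 0001


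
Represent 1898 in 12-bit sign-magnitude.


Sign bit: 0 (positive)
Magnitude: 1898 = 11101101010
= 011101101010


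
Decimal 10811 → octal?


Divide by 8 repeatedly:
10811 ÷ 8 = 1351 remainder 3
1351 ÷ 8 = 168 remainder 7
168 ÷ 8 = 21 remainder 0
21 ÷ 8 = 2 remainder 5
2 ÷ 8 = 0 remainder 2
Reading remainders bottom-up:
= 0o25073


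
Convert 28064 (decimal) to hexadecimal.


Divide by 16 repeatedly:
28064 ÷ 16 = 1754 remainder 0 (0)
1754 ÷ 16 = 109 remainder 10 (A)
109 ÷ 16 = 6 remainder 13 (D)
6 ÷ 16 = 0 remainder 6 (6)
Reading remainders bottom-up:
= 0x6DA0


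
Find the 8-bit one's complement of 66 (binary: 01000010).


Original: 01000010
Invert all bits:
  bit 0: 0 → 1
  bit 1: 1 → 0
  bit 2: 0 → 1
  bit 3: 0 → 1
  bit 4: 0 → 1
  bit 5: 0 → 1
  bit 6: 1 → 0
  bit 7: 0 → 1
= 10111101


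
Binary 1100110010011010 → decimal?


Positional values:
Bit 1: 1 × 2^1 = 2
Bit 3: 1 × 2^3 = 8
Bit 4: 1 × 2^4 = 16
Bit 7: 1 × 2^7 = 128
Bit 10: 1 × 2^10 = 1024
Bit 11: 1 × 2^11 = 2048
Bit 14: 1 × 2^14 = 16384
Bit 15: 1 × 2^15 = 32768
Sum = 2 + 8 + 16 + 128 + 1024 + 2048 + 16384 + 32768
= 52378


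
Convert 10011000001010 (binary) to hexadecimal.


Group into 4-bit nibbles: 0010011000001010
  0010 = 2
  0110 = 6
  0000 = 0
  1010 = A
= 0x260A


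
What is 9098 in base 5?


Divide by 5 repeatedly:
9098 ÷ 5 = 1819 remainder 3
1819 ÷ 5 = 363 remainder 4
363 ÷ 5 = 72 remainder 3
72 ÷ 5 = 14 remainder 2
14 ÷ 5 = 2 remainder 4
2 ÷ 5 = 0 remainder 2
Reading remainders bottom-up:
= 242343


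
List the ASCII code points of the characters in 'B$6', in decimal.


String: 'B$6'  (3 characters)
Per-character ASCII lookup:
  'B': uppercase starts at 65: 'B' = 65 + 1 = 66
  '$': special character: '$' = 36
  '6': digits start at 48: '6' = 48 + 6 = 54
= 66 36 54


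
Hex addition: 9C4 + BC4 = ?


Align and add column by column (LSB to MSB, each column mod 16 with carry):
  09C4
+ 0BC4
  ----
  col 0: 4(4) + 4(4) + 0 (carry in) = 8 → 8(8), carry out 0
  col 1: C(12) + C(12) + 0 (carry in) = 24 → 8(8), carry out 1
  col 2: 9(9) + B(11) + 1 (carry in) = 21 → 5(5), carry out 1
  col 3: 0(0) + 0(0) + 1 (carry in) = 1 → 1(1), carry out 0
Reading digits MSB→LSB: 1588
Strip leading zeros: 1588
= 0x1588


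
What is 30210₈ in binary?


Each octal digit → 3 binary bits:
  3 = 011
  0 = 000
  2 = 010
  1 = 001
  0 = 000
Concatenate: 011 000 010 001 000
= 011000010001000


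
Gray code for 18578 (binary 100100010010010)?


Binary: 100100010010010
Gray code: G = B XOR (B >> 1)
B >> 1 = 010010001001001
100100010010010 XOR 010010001001001:
  1 XOR 0 = 1
  0 XOR 1 = 1
  0 XOR 0 = 0
  1 XOR 0 = 1
  0 XOR 1 = 1
  0 XOR 0 = 0
  0 XOR 0 = 0
  1 XOR 0 = 1
  0 XOR 1 = 1
  0 XOR 0 = 0
  1 XOR 0 = 1
  0 XOR 1 = 1
  0 XOR 0 = 0
  1 XOR 0 = 1
  0 XOR 1 = 1
= 110110011011011


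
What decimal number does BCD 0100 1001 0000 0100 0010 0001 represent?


Each 4-bit group → digit:
  0100 → 4
  1001 → 9
  0000 → 0
  0100 → 4
  0010 → 2
  0001 → 1
= 490421


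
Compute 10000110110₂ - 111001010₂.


Align and subtract column by column (LSB to MSB, borrowing when needed):
  10000110110
- 00111001010
  -----------
  col 0: (0 - 0 borrow-in) - 0 → 0 - 0 = 0, borrow out 0
  col 1: (1 - 0 borrow-in) - 1 → 1 - 1 = 0, borrow out 0
  col 2: (1 - 0 borrow-in) - 0 → 1 - 0 = 1, borrow out 0
  col 3: (0 - 0 borrow-in) - 1 → borrow from next column: (0+2) - 1 = 1, borrow out 1
  col 4: (1 - 1 borrow-in) - 0 → 0 - 0 = 0, borrow out 0
  col 5: (1 - 0 borrow-in) - 0 → 1 - 0 = 1, borrow out 0
  col 6: (0 - 0 borrow-in) - 1 → borrow from next column: (0+2) - 1 = 1, borrow out 1
  col 7: (0 - 1 borrow-in) - 1 → borrow from next column: (-1+2) - 1 = 0, borrow out 1
  col 8: (0 - 1 borrow-in) - 1 → borrow from next column: (-1+2) - 1 = 0, borrow out 1
  col 9: (0 - 1 borrow-in) - 0 → borrow from next column: (-1+2) - 0 = 1, borrow out 1
  col 10: (1 - 1 borrow-in) - 0 → 0 - 0 = 0, borrow out 0
Reading bits MSB→LSB: 01001101100
Strip leading zeros: 1001101100
= 1001101100


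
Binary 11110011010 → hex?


Group into 4-bit nibbles: 011110011010
  0111 = 7
  1001 = 9
  1010 = A
= 0x79A


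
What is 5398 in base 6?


Divide by 6 repeatedly:
5398 ÷ 6 = 899 remainder 4
899 ÷ 6 = 149 remainder 5
149 ÷ 6 = 24 remainder 5
24 ÷ 6 = 4 remainder 0
4 ÷ 6 = 0 remainder 4
Reading remainders bottom-up:
= 40554


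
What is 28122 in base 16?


Divide by 16 repeatedly:
28122 ÷ 16 = 1757 remainder 10 (A)
1757 ÷ 16 = 109 remainder 13 (D)
109 ÷ 16 = 6 remainder 13 (D)
6 ÷ 16 = 0 remainder 6 (6)
Reading remainders bottom-up:
= 0x6DDA


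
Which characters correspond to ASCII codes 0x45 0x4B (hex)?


Codes (hex): 0x45 0x4B
Per-code ASCII lookup:
  0x45 = 69  (range 65-90: uppercase, 69 - 65 = 4) → 'E'
  0x4B = 75  (range 65-90: uppercase, 75 - 65 = 10) → 'K'
= 'EK'


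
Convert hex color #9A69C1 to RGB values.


Hex: #9A69C1
R = 9A₁₆ = 154
G = 69₁₆ = 105
B = C1₁₆ = 193
= RGB(154, 105, 193)


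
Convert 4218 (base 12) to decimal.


Positional values (base 12):
  8 × 12^0 = 8 × 1 = 8
  1 × 12^1 = 1 × 12 = 12
  2 × 12^2 = 2 × 144 = 288
  4 × 12^3 = 4 × 1728 = 6912
Sum = 8 + 12 + 288 + 6912
= 7220


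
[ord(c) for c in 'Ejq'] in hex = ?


String: 'Ejq'  (3 characters)
Per-character ASCII lookup:
  'E': uppercase starts at 65: 'E' = 65 + 4 = 69 → 0x45
  'j': lowercase starts at 97: 'j' = 97 + 9 = 106 → 0x6A
  'q': lowercase starts at 97: 'q' = 97 + 16 = 113 → 0x71
= 0x45 0x6A 0x71


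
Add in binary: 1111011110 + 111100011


Align and add column by column (LSB to MSB, carry propagating):
  01111011110
+ 00111100011
  -----------
  col 0: 0 + 1 + 0 (carry in) = 1 → bit 1, carry out 0
  col 1: 1 + 1 + 0 (carry in) = 2 → bit 0, carry out 1
  col 2: 1 + 0 + 1 (carry in) = 2 → bit 0, carry out 1
  col 3: 1 + 0 + 1 (carry in) = 2 → bit 0, carry out 1
  col 4: 1 + 0 + 1 (carry in) = 2 → bit 0, carry out 1
  col 5: 0 + 1 + 1 (carry in) = 2 → bit 0, carry out 1
  col 6: 1 + 1 + 1 (carry in) = 3 → bit 1, carry out 1
  col 7: 1 + 1 + 1 (carry in) = 3 → bit 1, carry out 1
  col 8: 1 + 1 + 1 (carry in) = 3 → bit 1, carry out 1
  col 9: 1 + 0 + 1 (carry in) = 2 → bit 0, carry out 1
  col 10: 0 + 0 + 1 (carry in) = 1 → bit 1, carry out 0
Reading bits MSB→LSB: 10111000001
Strip leading zeros: 10111000001
= 10111000001


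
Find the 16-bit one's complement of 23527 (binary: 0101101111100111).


Original: 0101101111100111
Invert all bits:
  bit 0: 0 → 1
  bit 1: 1 → 0
  bit 2: 0 → 1
  bit 3: 1 → 0
  bit 4: 1 → 0
  bit 5: 0 → 1
  bit 6: 1 → 0
  bit 7: 1 → 0
  bit 8: 1 → 0
  bit 9: 1 → 0
  bit 10: 1 → 0
  bit 11: 0 → 1
  bit 12: 0 → 1
  bit 13: 1 → 0
  bit 14: 1 → 0
  bit 15: 1 → 0
= 1010010000011000


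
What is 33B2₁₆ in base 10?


Positional values:
Position 0: 2 × 16^0 = 2 × 1 = 2
Position 1: B × 16^1 = 11 × 16 = 176
Position 2: 3 × 16^2 = 3 × 256 = 768
Position 3: 3 × 16^3 = 3 × 4096 = 12288
Sum = 2 + 176 + 768 + 12288
= 13234


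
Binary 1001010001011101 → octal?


Group into 3-bit groups: 001001010001011101
  001 = 1
  001 = 1
  010 = 2
  001 = 1
  011 = 3
  101 = 5
= 0o112135


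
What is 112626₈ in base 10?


Positional values:
Position 0: 6 × 8^0 = 6
Position 1: 2 × 8^1 = 16
Position 2: 6 × 8^2 = 384
Position 3: 2 × 8^3 = 1024
Position 4: 1 × 8^4 = 4096
Position 5: 1 × 8^5 = 32768
Sum = 6 + 16 + 384 + 1024 + 4096 + 32768
= 38294


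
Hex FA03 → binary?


Each hex digit → 4 binary bits:
  F = 1111
  A = 1010
  0 = 0000
  3 = 0011
Concatenate: 1111 1010 0000 0011
= 1111101000000011


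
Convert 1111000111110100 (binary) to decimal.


Positional values:
Bit 2: 1 × 2^2 = 4
Bit 4: 1 × 2^4 = 16
Bit 5: 1 × 2^5 = 32
Bit 6: 1 × 2^6 = 64
Bit 7: 1 × 2^7 = 128
Bit 8: 1 × 2^8 = 256
Bit 12: 1 × 2^12 = 4096
Bit 13: 1 × 2^13 = 8192
Bit 14: 1 × 2^14 = 16384
Bit 15: 1 × 2^15 = 32768
Sum = 4 + 16 + 32 + 64 + 128 + 256 + 4096 + 8192 + 16384 + 32768
= 61940


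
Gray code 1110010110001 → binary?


Gray code: 1110010110001
MSB stays the same: 1
Each subsequent bit = prev_binary XOR current_gray:
  B[1] = 1 XOR 1 = 0
  B[2] = 0 XOR 1 = 1
  B[3] = 1 XOR 0 = 1
  B[4] = 1 XOR 0 = 1
  B[5] = 1 XOR 1 = 0
  B[6] = 0 XOR 0 = 0
  B[7] = 0 XOR 1 = 1
  B[8] = 1 XOR 1 = 0
  B[9] = 0 XOR 0 = 0
  B[10] = 0 XOR 0 = 0
  B[11] = 0 XOR 0 = 0
  B[12] = 0 XOR 1 = 1
= 1011100100001 (5921 decimal)


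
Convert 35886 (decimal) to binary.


Divide by 2 repeatedly:
35886 ÷ 2 = 17943 remainder 0
17943 ÷ 2 = 8971 remainder 1
8971 ÷ 2 = 4485 remainder 1
4485 ÷ 2 = 2242 remainder 1
2242 ÷ 2 = 1121 remainder 0
1121 ÷ 2 = 560 remainder 1
560 ÷ 2 = 280 remainder 0
280 ÷ 2 = 140 remainder 0
140 ÷ 2 = 70 remainder 0
70 ÷ 2 = 35 remainder 0
35 ÷ 2 = 17 remainder 1
17 ÷ 2 = 8 remainder 1
8 ÷ 2 = 4 remainder 0
4 ÷ 2 = 2 remainder 0
2 ÷ 2 = 1 remainder 0
1 ÷ 2 = 0 remainder 1
Reading remainders bottom-up:
= 1000110000101110


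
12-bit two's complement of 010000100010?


Original: 010000100010
Step 1 - Invert all bits: 101111011101
Step 2 - Add 1: 101111011101 + 1
= 101111011110 (represents -1058)


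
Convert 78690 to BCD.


Each digit → 4-bit binary:
  7 → 0111
  8 → 1000
  6 → 0110
  9 → 1001
  0 → 0000
= 0111 1000 0110 1001 0000


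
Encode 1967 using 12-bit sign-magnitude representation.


Sign bit: 0 (positive)
Magnitude: 1967 = 11110101111
= 011110101111


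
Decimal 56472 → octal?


Divide by 8 repeatedly:
56472 ÷ 8 = 7059 remainder 0
7059 ÷ 8 = 882 remainder 3
882 ÷ 8 = 110 remainder 2
110 ÷ 8 = 13 remainder 6
13 ÷ 8 = 1 remainder 5
1 ÷ 8 = 0 remainder 1
Reading remainders bottom-up:
= 0o156230


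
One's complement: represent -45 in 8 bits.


Original: 00101101
Invert all bits:
  bit 0: 0 → 1
  bit 1: 0 → 1
  bit 2: 1 → 0
  bit 3: 0 → 1
  bit 4: 1 → 0
  bit 5: 1 → 0
  bit 6: 0 → 1
  bit 7: 1 → 0
= 11010010


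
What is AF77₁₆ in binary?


Each hex digit → 4 binary bits:
  A = 1010
  F = 1111
  7 = 0111
  7 = 0111
Concatenate: 1010 1111 0111 0111
= 1010111101110111


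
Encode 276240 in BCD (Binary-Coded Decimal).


Each digit → 4-bit binary:
  2 → 0010
  7 → 0111
  6 → 0110
  2 → 0010
  4 → 0100
  0 → 0000
= 0010 0111 0110 0010 0100 0000


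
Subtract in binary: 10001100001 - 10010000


Align and subtract column by column (LSB to MSB, borrowing when needed):
  10001100001
- 00010010000
  -----------
  col 0: (1 - 0 borrow-in) - 0 → 1 - 0 = 1, borrow out 0
  col 1: (0 - 0 borrow-in) - 0 → 0 - 0 = 0, borrow out 0
  col 2: (0 - 0 borrow-in) - 0 → 0 - 0 = 0, borrow out 0
  col 3: (0 - 0 borrow-in) - 0 → 0 - 0 = 0, borrow out 0
  col 4: (0 - 0 borrow-in) - 1 → borrow from next column: (0+2) - 1 = 1, borrow out 1
  col 5: (1 - 1 borrow-in) - 0 → 0 - 0 = 0, borrow out 0
  col 6: (1 - 0 borrow-in) - 0 → 1 - 0 = 1, borrow out 0
  col 7: (0 - 0 borrow-in) - 1 → borrow from next column: (0+2) - 1 = 1, borrow out 1
  col 8: (0 - 1 borrow-in) - 0 → borrow from next column: (-1+2) - 0 = 1, borrow out 1
  col 9: (0 - 1 borrow-in) - 0 → borrow from next column: (-1+2) - 0 = 1, borrow out 1
  col 10: (1 - 1 borrow-in) - 0 → 0 - 0 = 0, borrow out 0
Reading bits MSB→LSB: 01111010001
Strip leading zeros: 1111010001
= 1111010001


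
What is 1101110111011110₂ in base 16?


Group into 4-bit nibbles: 1101110111011110
  1101 = D
  1101 = D
  1101 = D
  1110 = E
= 0xDDDE


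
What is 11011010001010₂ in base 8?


Group into 3-bit groups: 011011010001010
  011 = 3
  011 = 3
  010 = 2
  001 = 1
  010 = 2
= 0o33212


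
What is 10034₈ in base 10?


Positional values:
Position 0: 4 × 8^0 = 4
Position 1: 3 × 8^1 = 24
Position 2: 0 × 8^2 = 0
Position 3: 0 × 8^3 = 0
Position 4: 1 × 8^4 = 4096
Sum = 4 + 24 + 0 + 0 + 4096
= 4124


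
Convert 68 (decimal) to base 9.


Divide by 9 repeatedly:
68 ÷ 9 = 7 remainder 5
7 ÷ 9 = 0 remainder 7
Reading remainders bottom-up:
= 75
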